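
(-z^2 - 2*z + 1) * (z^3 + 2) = -z^5 - 2*z^4 + z^3 - 2*z^2 - 4*z + 2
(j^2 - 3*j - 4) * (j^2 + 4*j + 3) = j^4 + j^3 - 13*j^2 - 25*j - 12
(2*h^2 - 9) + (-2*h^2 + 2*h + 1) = 2*h - 8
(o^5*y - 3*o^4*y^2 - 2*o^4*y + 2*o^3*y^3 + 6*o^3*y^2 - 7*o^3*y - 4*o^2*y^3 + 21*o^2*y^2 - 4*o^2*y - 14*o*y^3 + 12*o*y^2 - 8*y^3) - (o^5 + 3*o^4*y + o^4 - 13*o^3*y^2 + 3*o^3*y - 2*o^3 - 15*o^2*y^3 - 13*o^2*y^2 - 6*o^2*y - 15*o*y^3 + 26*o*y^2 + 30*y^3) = o^5*y - o^5 - 3*o^4*y^2 - 5*o^4*y - o^4 + 2*o^3*y^3 + 19*o^3*y^2 - 10*o^3*y + 2*o^3 + 11*o^2*y^3 + 34*o^2*y^2 + 2*o^2*y + o*y^3 - 14*o*y^2 - 38*y^3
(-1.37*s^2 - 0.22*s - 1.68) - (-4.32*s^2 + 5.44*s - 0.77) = 2.95*s^2 - 5.66*s - 0.91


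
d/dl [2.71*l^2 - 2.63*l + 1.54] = 5.42*l - 2.63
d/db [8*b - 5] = 8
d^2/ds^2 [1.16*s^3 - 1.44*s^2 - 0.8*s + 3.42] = 6.96*s - 2.88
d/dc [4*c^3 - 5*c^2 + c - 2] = 12*c^2 - 10*c + 1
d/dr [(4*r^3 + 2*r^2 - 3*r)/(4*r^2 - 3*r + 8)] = 2*(8*r^4 - 12*r^3 + 51*r^2 + 16*r - 12)/(16*r^4 - 24*r^3 + 73*r^2 - 48*r + 64)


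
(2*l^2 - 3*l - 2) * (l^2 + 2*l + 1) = 2*l^4 + l^3 - 6*l^2 - 7*l - 2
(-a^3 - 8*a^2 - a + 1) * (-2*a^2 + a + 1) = 2*a^5 + 15*a^4 - 7*a^3 - 11*a^2 + 1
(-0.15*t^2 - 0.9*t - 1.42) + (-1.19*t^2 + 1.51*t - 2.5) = -1.34*t^2 + 0.61*t - 3.92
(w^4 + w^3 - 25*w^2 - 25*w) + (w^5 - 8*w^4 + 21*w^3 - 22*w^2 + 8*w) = w^5 - 7*w^4 + 22*w^3 - 47*w^2 - 17*w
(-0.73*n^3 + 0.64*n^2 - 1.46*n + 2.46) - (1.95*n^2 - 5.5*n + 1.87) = -0.73*n^3 - 1.31*n^2 + 4.04*n + 0.59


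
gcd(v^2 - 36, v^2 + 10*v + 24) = v + 6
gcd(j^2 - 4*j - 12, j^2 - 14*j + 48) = j - 6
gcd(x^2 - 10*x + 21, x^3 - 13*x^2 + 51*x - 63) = x^2 - 10*x + 21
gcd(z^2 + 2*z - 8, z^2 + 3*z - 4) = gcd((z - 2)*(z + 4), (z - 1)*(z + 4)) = z + 4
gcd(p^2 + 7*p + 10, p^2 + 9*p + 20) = p + 5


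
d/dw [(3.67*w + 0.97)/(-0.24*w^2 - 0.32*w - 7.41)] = (0.8808*w^2 + 0.4656*w - 26.8843)/(0.0576*w^4 + 0.1536*w^3 + 3.6592*w^2 + 4.7424*w + 54.9081)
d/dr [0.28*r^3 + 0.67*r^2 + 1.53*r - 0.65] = 0.84*r^2 + 1.34*r + 1.53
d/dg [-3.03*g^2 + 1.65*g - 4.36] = 1.65 - 6.06*g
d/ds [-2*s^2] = -4*s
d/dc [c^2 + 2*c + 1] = 2*c + 2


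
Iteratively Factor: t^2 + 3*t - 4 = (t - 1)*(t + 4)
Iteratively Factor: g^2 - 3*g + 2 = (g - 2)*(g - 1)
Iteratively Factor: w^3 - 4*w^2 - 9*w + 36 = (w - 4)*(w^2 - 9) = (w - 4)*(w - 3)*(w + 3)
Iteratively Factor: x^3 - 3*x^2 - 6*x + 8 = (x - 1)*(x^2 - 2*x - 8) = (x - 1)*(x + 2)*(x - 4)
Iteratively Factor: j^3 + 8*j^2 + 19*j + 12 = (j + 4)*(j^2 + 4*j + 3) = (j + 3)*(j + 4)*(j + 1)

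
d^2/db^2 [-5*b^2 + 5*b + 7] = -10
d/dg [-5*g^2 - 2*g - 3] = -10*g - 2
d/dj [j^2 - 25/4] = 2*j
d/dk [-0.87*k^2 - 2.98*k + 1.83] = -1.74*k - 2.98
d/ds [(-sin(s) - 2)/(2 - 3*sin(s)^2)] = (-12*sin(s) + 3*cos(s)^2 - 5)*cos(s)/(3*sin(s)^2 - 2)^2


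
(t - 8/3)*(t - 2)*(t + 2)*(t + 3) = t^4 + t^3/3 - 12*t^2 - 4*t/3 + 32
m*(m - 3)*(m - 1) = m^3 - 4*m^2 + 3*m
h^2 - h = h*(h - 1)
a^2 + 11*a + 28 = (a + 4)*(a + 7)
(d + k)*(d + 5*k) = d^2 + 6*d*k + 5*k^2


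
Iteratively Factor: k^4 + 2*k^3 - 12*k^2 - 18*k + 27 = (k - 1)*(k^3 + 3*k^2 - 9*k - 27) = (k - 3)*(k - 1)*(k^2 + 6*k + 9) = (k - 3)*(k - 1)*(k + 3)*(k + 3)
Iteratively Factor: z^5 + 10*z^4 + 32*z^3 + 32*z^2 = (z + 2)*(z^4 + 8*z^3 + 16*z^2) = z*(z + 2)*(z^3 + 8*z^2 + 16*z) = z*(z + 2)*(z + 4)*(z^2 + 4*z) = z^2*(z + 2)*(z + 4)*(z + 4)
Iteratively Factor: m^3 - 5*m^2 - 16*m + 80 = (m - 5)*(m^2 - 16) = (m - 5)*(m + 4)*(m - 4)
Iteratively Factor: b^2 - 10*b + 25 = (b - 5)*(b - 5)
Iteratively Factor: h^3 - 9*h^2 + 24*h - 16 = (h - 1)*(h^2 - 8*h + 16) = (h - 4)*(h - 1)*(h - 4)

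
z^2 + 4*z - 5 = (z - 1)*(z + 5)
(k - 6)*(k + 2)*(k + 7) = k^3 + 3*k^2 - 40*k - 84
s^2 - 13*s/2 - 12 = (s - 8)*(s + 3/2)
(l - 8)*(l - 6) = l^2 - 14*l + 48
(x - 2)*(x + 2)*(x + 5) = x^3 + 5*x^2 - 4*x - 20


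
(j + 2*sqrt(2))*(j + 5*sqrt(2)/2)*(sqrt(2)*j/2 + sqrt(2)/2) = sqrt(2)*j^3/2 + sqrt(2)*j^2/2 + 9*j^2/2 + 9*j/2 + 5*sqrt(2)*j + 5*sqrt(2)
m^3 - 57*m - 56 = (m - 8)*(m + 1)*(m + 7)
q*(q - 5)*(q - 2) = q^3 - 7*q^2 + 10*q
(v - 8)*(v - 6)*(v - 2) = v^3 - 16*v^2 + 76*v - 96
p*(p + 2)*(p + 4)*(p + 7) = p^4 + 13*p^3 + 50*p^2 + 56*p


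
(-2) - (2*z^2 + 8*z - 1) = -2*z^2 - 8*z - 1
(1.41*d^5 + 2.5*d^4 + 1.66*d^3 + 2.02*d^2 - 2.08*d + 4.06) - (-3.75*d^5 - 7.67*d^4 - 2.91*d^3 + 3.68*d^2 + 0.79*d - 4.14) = 5.16*d^5 + 10.17*d^4 + 4.57*d^3 - 1.66*d^2 - 2.87*d + 8.2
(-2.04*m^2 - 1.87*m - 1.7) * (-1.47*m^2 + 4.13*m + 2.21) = 2.9988*m^4 - 5.6763*m^3 - 9.7325*m^2 - 11.1537*m - 3.757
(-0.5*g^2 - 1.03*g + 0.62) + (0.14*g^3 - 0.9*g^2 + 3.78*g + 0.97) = 0.14*g^3 - 1.4*g^2 + 2.75*g + 1.59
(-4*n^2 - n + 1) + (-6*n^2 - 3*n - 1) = -10*n^2 - 4*n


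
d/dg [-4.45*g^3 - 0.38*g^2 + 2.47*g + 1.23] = -13.35*g^2 - 0.76*g + 2.47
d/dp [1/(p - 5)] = -1/(p - 5)^2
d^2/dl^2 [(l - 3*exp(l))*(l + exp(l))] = -2*l*exp(l) - 12*exp(2*l) - 4*exp(l) + 2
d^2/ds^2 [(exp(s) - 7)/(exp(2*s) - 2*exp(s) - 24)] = (exp(4*s) - 26*exp(3*s) + 186*exp(2*s) - 748*exp(s) + 912)*exp(s)/(exp(6*s) - 6*exp(5*s) - 60*exp(4*s) + 280*exp(3*s) + 1440*exp(2*s) - 3456*exp(s) - 13824)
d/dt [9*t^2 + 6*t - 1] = 18*t + 6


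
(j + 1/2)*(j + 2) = j^2 + 5*j/2 + 1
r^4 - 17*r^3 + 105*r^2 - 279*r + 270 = (r - 6)*(r - 5)*(r - 3)^2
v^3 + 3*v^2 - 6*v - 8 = (v - 2)*(v + 1)*(v + 4)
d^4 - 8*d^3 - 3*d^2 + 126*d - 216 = (d - 6)*(d - 3)^2*(d + 4)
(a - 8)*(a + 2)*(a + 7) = a^3 + a^2 - 58*a - 112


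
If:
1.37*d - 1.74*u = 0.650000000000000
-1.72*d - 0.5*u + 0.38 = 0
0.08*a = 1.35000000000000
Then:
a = 16.88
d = 0.27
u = -0.16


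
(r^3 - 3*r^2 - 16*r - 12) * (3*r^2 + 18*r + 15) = 3*r^5 + 9*r^4 - 87*r^3 - 369*r^2 - 456*r - 180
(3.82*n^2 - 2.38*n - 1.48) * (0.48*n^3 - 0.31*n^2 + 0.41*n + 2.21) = 1.8336*n^5 - 2.3266*n^4 + 1.5936*n^3 + 7.9252*n^2 - 5.8666*n - 3.2708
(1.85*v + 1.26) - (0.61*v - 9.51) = 1.24*v + 10.77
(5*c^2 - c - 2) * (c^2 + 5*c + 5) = 5*c^4 + 24*c^3 + 18*c^2 - 15*c - 10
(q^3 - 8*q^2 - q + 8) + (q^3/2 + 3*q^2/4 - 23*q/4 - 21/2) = 3*q^3/2 - 29*q^2/4 - 27*q/4 - 5/2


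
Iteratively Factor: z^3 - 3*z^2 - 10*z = (z - 5)*(z^2 + 2*z) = (z - 5)*(z + 2)*(z)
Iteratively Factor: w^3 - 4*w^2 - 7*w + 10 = (w - 1)*(w^2 - 3*w - 10) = (w - 5)*(w - 1)*(w + 2)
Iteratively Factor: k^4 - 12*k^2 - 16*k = (k + 2)*(k^3 - 2*k^2 - 8*k) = (k + 2)^2*(k^2 - 4*k) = k*(k + 2)^2*(k - 4)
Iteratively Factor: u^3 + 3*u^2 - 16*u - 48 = (u + 4)*(u^2 - u - 12) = (u - 4)*(u + 4)*(u + 3)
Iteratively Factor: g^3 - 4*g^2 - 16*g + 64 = (g - 4)*(g^2 - 16) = (g - 4)^2*(g + 4)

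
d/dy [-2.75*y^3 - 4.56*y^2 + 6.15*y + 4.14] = -8.25*y^2 - 9.12*y + 6.15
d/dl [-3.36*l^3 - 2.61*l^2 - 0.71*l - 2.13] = -10.08*l^2 - 5.22*l - 0.71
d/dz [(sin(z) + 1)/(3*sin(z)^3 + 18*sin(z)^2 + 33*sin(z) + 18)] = -(2*sin(z) + 5)*cos(z)/(3*(sin(z) + 2)^2*(sin(z) + 3)^2)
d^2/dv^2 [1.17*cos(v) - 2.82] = -1.17*cos(v)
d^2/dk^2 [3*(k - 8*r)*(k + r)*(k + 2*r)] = 18*k - 30*r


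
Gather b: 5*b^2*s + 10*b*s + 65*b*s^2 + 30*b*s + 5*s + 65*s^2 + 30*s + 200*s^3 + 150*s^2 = 5*b^2*s + b*(65*s^2 + 40*s) + 200*s^3 + 215*s^2 + 35*s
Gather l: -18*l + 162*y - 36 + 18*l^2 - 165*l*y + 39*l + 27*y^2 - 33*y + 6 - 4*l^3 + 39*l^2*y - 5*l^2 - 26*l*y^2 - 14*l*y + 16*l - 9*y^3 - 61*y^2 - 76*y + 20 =-4*l^3 + l^2*(39*y + 13) + l*(-26*y^2 - 179*y + 37) - 9*y^3 - 34*y^2 + 53*y - 10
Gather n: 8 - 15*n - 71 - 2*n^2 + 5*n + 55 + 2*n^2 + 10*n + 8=0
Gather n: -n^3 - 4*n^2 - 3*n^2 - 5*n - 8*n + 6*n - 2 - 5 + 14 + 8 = -n^3 - 7*n^2 - 7*n + 15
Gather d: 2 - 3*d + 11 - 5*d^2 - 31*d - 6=-5*d^2 - 34*d + 7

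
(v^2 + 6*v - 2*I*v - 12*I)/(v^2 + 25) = (v^2 + 2*v*(3 - I) - 12*I)/(v^2 + 25)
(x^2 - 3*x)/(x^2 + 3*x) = (x - 3)/(x + 3)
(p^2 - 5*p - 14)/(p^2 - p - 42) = (p + 2)/(p + 6)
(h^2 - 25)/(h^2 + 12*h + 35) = (h - 5)/(h + 7)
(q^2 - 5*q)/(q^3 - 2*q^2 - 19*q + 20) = q/(q^2 + 3*q - 4)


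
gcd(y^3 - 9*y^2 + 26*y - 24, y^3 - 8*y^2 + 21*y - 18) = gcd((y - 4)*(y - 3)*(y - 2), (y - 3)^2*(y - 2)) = y^2 - 5*y + 6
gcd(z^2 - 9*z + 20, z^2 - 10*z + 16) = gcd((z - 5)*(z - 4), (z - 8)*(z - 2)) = 1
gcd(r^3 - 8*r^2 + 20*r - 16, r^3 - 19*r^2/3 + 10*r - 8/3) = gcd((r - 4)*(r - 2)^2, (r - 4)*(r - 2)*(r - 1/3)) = r^2 - 6*r + 8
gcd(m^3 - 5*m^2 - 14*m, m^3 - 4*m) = m^2 + 2*m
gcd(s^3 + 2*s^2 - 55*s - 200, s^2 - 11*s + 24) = s - 8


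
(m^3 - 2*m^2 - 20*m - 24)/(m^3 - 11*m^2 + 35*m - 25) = (m^3 - 2*m^2 - 20*m - 24)/(m^3 - 11*m^2 + 35*m - 25)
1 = 1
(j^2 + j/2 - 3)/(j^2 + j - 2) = (j - 3/2)/(j - 1)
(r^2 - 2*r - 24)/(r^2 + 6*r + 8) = (r - 6)/(r + 2)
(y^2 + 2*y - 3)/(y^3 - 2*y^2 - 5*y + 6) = (y + 3)/(y^2 - y - 6)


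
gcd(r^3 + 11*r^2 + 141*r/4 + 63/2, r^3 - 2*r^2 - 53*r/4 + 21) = r + 7/2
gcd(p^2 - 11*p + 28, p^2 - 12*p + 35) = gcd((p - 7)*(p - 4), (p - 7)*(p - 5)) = p - 7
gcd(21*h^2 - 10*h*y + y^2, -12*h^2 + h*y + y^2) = -3*h + y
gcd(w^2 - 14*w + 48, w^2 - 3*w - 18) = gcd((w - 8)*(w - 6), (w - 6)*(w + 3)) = w - 6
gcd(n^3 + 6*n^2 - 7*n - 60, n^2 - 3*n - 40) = n + 5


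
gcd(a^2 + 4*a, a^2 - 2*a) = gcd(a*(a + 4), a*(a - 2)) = a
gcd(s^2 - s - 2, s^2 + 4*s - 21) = 1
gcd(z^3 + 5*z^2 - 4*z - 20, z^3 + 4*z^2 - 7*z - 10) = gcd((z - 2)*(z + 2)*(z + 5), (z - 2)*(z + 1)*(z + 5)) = z^2 + 3*z - 10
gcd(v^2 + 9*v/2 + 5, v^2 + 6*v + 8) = v + 2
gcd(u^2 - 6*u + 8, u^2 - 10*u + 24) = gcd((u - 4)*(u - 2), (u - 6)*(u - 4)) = u - 4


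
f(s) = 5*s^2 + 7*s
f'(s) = 10*s + 7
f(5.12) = 166.91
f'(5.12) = 58.20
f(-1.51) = 0.83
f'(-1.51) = -8.10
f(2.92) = 63.07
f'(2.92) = 36.20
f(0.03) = 0.21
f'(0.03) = 7.30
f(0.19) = 1.51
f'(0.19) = 8.90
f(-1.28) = -0.77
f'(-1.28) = -5.80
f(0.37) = 3.27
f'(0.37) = 10.70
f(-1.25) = -0.94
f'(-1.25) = -5.50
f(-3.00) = 24.00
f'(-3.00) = -23.00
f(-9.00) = 342.00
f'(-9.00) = -83.00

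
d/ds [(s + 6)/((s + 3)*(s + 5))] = (-s^2 - 12*s - 33)/(s^4 + 16*s^3 + 94*s^2 + 240*s + 225)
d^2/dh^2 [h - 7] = 0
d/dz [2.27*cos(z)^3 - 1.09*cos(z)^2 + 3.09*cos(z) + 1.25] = (-6.81*cos(z)^2 + 2.18*cos(z) - 3.09)*sin(z)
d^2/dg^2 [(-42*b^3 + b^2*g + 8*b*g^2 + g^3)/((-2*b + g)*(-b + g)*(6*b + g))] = 2*b*(-987*b^3 - 495*b^2*g - 81*b*g^2 - 5*g^3)/(216*b^6 - 540*b^5*g + 342*b^4*g^2 + 55*b^3*g^3 - 57*b^2*g^4 - 15*b*g^5 - g^6)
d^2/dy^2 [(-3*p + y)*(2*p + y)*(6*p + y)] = 10*p + 6*y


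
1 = 1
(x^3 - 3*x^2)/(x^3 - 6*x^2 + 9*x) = x/(x - 3)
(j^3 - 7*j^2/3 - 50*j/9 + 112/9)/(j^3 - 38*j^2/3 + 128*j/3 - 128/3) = (j + 7/3)/(j - 8)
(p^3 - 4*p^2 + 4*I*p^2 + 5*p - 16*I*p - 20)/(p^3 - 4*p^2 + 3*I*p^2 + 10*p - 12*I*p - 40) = (p - I)/(p - 2*I)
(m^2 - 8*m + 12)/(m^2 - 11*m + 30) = (m - 2)/(m - 5)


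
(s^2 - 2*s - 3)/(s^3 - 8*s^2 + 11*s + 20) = (s - 3)/(s^2 - 9*s + 20)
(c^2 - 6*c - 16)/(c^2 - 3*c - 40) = (c + 2)/(c + 5)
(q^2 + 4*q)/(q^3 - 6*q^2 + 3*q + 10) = q*(q + 4)/(q^3 - 6*q^2 + 3*q + 10)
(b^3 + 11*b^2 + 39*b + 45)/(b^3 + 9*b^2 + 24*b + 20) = (b^2 + 6*b + 9)/(b^2 + 4*b + 4)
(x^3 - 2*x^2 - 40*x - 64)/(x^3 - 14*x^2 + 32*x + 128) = (x + 4)/(x - 8)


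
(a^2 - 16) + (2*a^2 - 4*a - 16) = 3*a^2 - 4*a - 32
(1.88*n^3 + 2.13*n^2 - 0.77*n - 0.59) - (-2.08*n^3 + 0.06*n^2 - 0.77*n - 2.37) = 3.96*n^3 + 2.07*n^2 + 1.78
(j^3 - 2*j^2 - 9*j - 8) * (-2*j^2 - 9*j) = -2*j^5 - 5*j^4 + 36*j^3 + 97*j^2 + 72*j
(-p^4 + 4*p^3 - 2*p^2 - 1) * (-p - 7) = p^5 + 3*p^4 - 26*p^3 + 14*p^2 + p + 7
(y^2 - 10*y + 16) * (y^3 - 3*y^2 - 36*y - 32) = y^5 - 13*y^4 + 10*y^3 + 280*y^2 - 256*y - 512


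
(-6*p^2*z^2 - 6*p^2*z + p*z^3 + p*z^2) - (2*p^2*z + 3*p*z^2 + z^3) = -6*p^2*z^2 - 8*p^2*z + p*z^3 - 2*p*z^2 - z^3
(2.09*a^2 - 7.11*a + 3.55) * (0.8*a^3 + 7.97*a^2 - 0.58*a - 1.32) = 1.672*a^5 + 10.9693*a^4 - 55.0389*a^3 + 29.6585*a^2 + 7.3262*a - 4.686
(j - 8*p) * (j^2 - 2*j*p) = j^3 - 10*j^2*p + 16*j*p^2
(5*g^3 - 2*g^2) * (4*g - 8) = 20*g^4 - 48*g^3 + 16*g^2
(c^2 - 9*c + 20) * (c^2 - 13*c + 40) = c^4 - 22*c^3 + 177*c^2 - 620*c + 800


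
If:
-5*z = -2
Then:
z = 2/5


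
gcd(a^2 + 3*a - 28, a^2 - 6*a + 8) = a - 4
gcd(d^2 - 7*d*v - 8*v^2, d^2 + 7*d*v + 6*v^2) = d + v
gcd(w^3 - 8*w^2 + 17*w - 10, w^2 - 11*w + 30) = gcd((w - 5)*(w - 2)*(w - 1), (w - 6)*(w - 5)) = w - 5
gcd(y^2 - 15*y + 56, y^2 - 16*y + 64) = y - 8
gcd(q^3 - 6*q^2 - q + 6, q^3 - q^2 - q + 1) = q^2 - 1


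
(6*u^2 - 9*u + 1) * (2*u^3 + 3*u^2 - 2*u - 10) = 12*u^5 - 37*u^3 - 39*u^2 + 88*u - 10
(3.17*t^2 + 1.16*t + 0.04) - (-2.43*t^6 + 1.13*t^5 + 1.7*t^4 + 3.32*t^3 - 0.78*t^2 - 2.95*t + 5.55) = 2.43*t^6 - 1.13*t^5 - 1.7*t^4 - 3.32*t^3 + 3.95*t^2 + 4.11*t - 5.51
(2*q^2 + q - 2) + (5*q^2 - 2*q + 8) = 7*q^2 - q + 6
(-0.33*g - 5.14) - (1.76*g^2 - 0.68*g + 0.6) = -1.76*g^2 + 0.35*g - 5.74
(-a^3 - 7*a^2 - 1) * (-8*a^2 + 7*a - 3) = 8*a^5 + 49*a^4 - 46*a^3 + 29*a^2 - 7*a + 3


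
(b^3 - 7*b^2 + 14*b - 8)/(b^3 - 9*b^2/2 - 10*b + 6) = 2*(b^3 - 7*b^2 + 14*b - 8)/(2*b^3 - 9*b^2 - 20*b + 12)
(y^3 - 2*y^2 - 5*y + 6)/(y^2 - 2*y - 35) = (-y^3 + 2*y^2 + 5*y - 6)/(-y^2 + 2*y + 35)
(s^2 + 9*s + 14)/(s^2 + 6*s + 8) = (s + 7)/(s + 4)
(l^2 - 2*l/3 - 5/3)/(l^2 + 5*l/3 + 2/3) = (3*l - 5)/(3*l + 2)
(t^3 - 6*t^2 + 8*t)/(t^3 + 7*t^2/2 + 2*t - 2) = 2*t*(t^2 - 6*t + 8)/(2*t^3 + 7*t^2 + 4*t - 4)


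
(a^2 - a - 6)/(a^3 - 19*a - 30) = (a - 3)/(a^2 - 2*a - 15)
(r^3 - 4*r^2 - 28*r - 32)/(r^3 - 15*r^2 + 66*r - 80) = (r^2 + 4*r + 4)/(r^2 - 7*r + 10)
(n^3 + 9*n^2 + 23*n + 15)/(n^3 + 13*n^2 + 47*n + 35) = (n + 3)/(n + 7)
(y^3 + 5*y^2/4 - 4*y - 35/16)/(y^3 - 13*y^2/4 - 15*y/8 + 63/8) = (4*y^2 + 12*y + 5)/(2*(2*y^2 - 3*y - 9))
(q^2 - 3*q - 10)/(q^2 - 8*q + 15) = (q + 2)/(q - 3)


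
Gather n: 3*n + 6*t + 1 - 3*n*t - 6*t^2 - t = n*(3 - 3*t) - 6*t^2 + 5*t + 1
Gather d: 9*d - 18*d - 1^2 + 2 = 1 - 9*d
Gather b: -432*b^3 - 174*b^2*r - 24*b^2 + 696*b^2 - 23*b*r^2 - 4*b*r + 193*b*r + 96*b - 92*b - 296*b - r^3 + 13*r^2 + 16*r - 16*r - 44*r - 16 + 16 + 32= -432*b^3 + b^2*(672 - 174*r) + b*(-23*r^2 + 189*r - 292) - r^3 + 13*r^2 - 44*r + 32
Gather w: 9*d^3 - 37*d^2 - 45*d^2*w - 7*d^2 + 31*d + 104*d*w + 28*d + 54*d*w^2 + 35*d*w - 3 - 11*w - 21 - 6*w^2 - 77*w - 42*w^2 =9*d^3 - 44*d^2 + 59*d + w^2*(54*d - 48) + w*(-45*d^2 + 139*d - 88) - 24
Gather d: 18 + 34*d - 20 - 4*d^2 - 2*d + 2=-4*d^2 + 32*d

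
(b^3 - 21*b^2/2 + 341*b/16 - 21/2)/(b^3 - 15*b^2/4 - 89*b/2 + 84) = (b - 3/4)/(b + 6)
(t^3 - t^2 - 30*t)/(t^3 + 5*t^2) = (t - 6)/t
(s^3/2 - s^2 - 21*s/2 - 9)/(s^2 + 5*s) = (s^3 - 2*s^2 - 21*s - 18)/(2*s*(s + 5))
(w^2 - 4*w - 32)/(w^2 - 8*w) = (w + 4)/w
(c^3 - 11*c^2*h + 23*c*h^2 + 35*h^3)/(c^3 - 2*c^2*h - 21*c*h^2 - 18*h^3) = (c^2 - 12*c*h + 35*h^2)/(c^2 - 3*c*h - 18*h^2)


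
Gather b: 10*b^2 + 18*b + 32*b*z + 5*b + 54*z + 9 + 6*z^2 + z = 10*b^2 + b*(32*z + 23) + 6*z^2 + 55*z + 9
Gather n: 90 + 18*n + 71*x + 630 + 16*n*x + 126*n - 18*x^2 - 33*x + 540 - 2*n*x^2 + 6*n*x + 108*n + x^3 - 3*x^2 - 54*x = n*(-2*x^2 + 22*x + 252) + x^3 - 21*x^2 - 16*x + 1260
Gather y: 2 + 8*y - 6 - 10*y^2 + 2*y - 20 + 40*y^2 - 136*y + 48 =30*y^2 - 126*y + 24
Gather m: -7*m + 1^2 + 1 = 2 - 7*m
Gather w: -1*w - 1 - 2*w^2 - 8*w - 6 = -2*w^2 - 9*w - 7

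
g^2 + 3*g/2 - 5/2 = (g - 1)*(g + 5/2)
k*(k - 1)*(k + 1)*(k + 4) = k^4 + 4*k^3 - k^2 - 4*k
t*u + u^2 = u*(t + u)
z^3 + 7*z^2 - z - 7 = (z - 1)*(z + 1)*(z + 7)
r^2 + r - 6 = (r - 2)*(r + 3)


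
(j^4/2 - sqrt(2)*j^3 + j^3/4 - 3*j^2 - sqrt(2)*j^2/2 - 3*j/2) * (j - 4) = j^5/2 - 7*j^4/4 - sqrt(2)*j^4 - 4*j^3 + 7*sqrt(2)*j^3/2 + 2*sqrt(2)*j^2 + 21*j^2/2 + 6*j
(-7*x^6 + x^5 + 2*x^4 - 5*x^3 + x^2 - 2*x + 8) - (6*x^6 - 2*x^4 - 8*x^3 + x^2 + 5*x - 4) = -13*x^6 + x^5 + 4*x^4 + 3*x^3 - 7*x + 12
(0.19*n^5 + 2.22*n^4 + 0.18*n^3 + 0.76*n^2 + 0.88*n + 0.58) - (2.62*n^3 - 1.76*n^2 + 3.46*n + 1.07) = 0.19*n^5 + 2.22*n^4 - 2.44*n^3 + 2.52*n^2 - 2.58*n - 0.49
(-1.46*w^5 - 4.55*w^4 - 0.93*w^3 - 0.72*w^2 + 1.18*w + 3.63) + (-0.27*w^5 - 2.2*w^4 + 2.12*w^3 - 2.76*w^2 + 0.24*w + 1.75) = -1.73*w^5 - 6.75*w^4 + 1.19*w^3 - 3.48*w^2 + 1.42*w + 5.38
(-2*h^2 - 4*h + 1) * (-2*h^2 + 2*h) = 4*h^4 + 4*h^3 - 10*h^2 + 2*h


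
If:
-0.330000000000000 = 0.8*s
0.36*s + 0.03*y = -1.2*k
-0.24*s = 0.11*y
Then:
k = 0.10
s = -0.41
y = 0.90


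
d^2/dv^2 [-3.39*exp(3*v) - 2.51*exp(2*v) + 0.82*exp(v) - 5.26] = (-30.51*exp(2*v) - 10.04*exp(v) + 0.82)*exp(v)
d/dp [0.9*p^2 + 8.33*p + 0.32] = 1.8*p + 8.33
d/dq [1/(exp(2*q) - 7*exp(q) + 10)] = (7 - 2*exp(q))*exp(q)/(exp(2*q) - 7*exp(q) + 10)^2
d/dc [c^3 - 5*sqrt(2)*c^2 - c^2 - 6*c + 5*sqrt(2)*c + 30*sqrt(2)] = 3*c^2 - 10*sqrt(2)*c - 2*c - 6 + 5*sqrt(2)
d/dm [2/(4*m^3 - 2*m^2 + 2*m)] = (-6*m^2 + 2*m - 1)/(m^2*(2*m^2 - m + 1)^2)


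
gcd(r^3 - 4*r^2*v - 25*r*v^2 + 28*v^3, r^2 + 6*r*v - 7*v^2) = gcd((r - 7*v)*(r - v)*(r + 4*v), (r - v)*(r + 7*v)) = r - v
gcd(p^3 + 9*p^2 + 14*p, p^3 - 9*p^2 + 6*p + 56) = p + 2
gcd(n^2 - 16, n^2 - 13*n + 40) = 1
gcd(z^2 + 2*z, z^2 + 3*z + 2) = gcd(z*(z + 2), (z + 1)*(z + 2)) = z + 2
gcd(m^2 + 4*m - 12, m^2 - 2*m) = m - 2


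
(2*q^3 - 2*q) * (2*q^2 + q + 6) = 4*q^5 + 2*q^4 + 8*q^3 - 2*q^2 - 12*q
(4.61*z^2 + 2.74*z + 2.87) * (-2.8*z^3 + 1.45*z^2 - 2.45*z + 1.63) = -12.908*z^5 - 0.9875*z^4 - 15.3575*z^3 + 4.9628*z^2 - 2.5653*z + 4.6781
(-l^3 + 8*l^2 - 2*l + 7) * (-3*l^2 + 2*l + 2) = 3*l^5 - 26*l^4 + 20*l^3 - 9*l^2 + 10*l + 14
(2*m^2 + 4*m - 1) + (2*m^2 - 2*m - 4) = 4*m^2 + 2*m - 5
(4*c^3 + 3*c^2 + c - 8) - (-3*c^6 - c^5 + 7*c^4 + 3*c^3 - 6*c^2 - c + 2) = 3*c^6 + c^5 - 7*c^4 + c^3 + 9*c^2 + 2*c - 10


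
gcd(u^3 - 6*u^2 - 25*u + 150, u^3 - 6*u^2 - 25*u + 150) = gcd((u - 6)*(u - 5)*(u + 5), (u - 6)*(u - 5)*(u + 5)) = u^3 - 6*u^2 - 25*u + 150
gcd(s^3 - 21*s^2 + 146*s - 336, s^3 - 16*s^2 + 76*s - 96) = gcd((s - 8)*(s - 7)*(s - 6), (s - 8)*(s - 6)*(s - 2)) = s^2 - 14*s + 48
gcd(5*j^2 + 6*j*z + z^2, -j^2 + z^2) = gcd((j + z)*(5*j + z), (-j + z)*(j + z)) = j + z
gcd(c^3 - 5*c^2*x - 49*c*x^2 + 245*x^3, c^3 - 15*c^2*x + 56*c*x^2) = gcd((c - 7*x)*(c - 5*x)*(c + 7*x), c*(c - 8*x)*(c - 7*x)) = -c + 7*x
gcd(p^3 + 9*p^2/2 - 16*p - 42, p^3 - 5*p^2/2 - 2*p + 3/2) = 1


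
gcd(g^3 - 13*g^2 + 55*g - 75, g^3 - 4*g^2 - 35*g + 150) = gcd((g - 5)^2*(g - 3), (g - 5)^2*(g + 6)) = g^2 - 10*g + 25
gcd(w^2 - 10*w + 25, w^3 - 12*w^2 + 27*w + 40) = w - 5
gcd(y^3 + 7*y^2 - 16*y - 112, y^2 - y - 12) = y - 4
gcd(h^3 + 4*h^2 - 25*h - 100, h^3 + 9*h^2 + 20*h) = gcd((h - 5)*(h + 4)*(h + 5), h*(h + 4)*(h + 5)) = h^2 + 9*h + 20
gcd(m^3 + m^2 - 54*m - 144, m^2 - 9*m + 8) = m - 8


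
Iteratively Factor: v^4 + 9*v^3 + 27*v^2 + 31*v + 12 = (v + 3)*(v^3 + 6*v^2 + 9*v + 4) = (v + 1)*(v + 3)*(v^2 + 5*v + 4) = (v + 1)^2*(v + 3)*(v + 4)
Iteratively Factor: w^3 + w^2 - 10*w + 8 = (w - 2)*(w^2 + 3*w - 4) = (w - 2)*(w - 1)*(w + 4)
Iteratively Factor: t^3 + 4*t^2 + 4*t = (t + 2)*(t^2 + 2*t) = t*(t + 2)*(t + 2)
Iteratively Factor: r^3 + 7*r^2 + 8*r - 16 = (r + 4)*(r^2 + 3*r - 4) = (r - 1)*(r + 4)*(r + 4)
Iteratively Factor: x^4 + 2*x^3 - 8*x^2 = (x - 2)*(x^3 + 4*x^2) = x*(x - 2)*(x^2 + 4*x) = x^2*(x - 2)*(x + 4)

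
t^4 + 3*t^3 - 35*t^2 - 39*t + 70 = (t - 5)*(t - 1)*(t + 2)*(t + 7)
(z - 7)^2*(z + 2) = z^3 - 12*z^2 + 21*z + 98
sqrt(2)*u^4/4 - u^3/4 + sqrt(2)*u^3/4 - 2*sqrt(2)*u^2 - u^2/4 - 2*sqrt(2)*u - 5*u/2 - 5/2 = (u/2 + sqrt(2)/2)*(u - 5*sqrt(2)/2)*(u + sqrt(2))*(sqrt(2)*u/2 + sqrt(2)/2)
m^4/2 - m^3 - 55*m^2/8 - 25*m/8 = m*(m/2 + 1/4)*(m - 5)*(m + 5/2)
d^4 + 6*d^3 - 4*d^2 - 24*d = d*(d - 2)*(d + 2)*(d + 6)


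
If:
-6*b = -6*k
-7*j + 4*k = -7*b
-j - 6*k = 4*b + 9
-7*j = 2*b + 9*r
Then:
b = -7/9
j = -11/9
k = -7/9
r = 91/81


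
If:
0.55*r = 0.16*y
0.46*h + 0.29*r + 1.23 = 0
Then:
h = -0.183399209486166*y - 2.67391304347826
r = 0.290909090909091*y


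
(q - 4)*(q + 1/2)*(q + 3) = q^3 - q^2/2 - 25*q/2 - 6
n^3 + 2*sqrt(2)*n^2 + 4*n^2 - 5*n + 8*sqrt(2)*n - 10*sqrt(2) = (n - 1)*(n + 5)*(n + 2*sqrt(2))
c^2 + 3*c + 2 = (c + 1)*(c + 2)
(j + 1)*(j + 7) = j^2 + 8*j + 7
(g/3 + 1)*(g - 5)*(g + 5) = g^3/3 + g^2 - 25*g/3 - 25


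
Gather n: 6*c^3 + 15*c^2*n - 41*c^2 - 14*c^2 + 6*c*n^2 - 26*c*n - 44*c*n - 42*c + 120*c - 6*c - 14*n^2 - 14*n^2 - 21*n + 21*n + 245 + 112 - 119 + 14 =6*c^3 - 55*c^2 + 72*c + n^2*(6*c - 28) + n*(15*c^2 - 70*c) + 252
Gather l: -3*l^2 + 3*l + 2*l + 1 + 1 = -3*l^2 + 5*l + 2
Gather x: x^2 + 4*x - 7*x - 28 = x^2 - 3*x - 28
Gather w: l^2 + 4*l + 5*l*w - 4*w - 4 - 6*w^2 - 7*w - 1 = l^2 + 4*l - 6*w^2 + w*(5*l - 11) - 5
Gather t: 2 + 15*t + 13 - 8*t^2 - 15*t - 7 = 8 - 8*t^2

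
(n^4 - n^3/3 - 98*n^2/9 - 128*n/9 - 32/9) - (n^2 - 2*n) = n^4 - n^3/3 - 107*n^2/9 - 110*n/9 - 32/9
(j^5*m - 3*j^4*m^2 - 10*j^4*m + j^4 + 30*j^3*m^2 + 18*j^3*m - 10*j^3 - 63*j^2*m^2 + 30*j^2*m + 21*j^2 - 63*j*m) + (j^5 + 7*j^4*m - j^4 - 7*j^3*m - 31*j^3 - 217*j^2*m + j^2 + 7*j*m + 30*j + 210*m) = j^5*m + j^5 - 3*j^4*m^2 - 3*j^4*m + 30*j^3*m^2 + 11*j^3*m - 41*j^3 - 63*j^2*m^2 - 187*j^2*m + 22*j^2 - 56*j*m + 30*j + 210*m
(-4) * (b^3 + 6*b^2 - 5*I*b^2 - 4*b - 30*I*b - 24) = -4*b^3 - 24*b^2 + 20*I*b^2 + 16*b + 120*I*b + 96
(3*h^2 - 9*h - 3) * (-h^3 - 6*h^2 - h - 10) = -3*h^5 - 9*h^4 + 54*h^3 - 3*h^2 + 93*h + 30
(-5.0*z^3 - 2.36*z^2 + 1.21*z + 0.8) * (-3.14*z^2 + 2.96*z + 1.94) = 15.7*z^5 - 7.3896*z^4 - 20.485*z^3 - 3.5088*z^2 + 4.7154*z + 1.552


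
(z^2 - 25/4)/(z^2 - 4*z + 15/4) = (2*z + 5)/(2*z - 3)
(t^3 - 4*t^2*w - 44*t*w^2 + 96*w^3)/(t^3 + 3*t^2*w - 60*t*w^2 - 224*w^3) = (t^2 + 4*t*w - 12*w^2)/(t^2 + 11*t*w + 28*w^2)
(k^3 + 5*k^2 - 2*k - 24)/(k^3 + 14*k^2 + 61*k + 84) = (k - 2)/(k + 7)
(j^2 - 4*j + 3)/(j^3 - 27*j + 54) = (j - 1)/(j^2 + 3*j - 18)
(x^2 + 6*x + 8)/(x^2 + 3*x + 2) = (x + 4)/(x + 1)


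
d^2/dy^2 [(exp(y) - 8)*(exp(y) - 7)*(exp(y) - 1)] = (9*exp(2*y) - 64*exp(y) + 71)*exp(y)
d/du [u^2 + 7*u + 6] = 2*u + 7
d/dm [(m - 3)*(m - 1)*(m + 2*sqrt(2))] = 3*m^2 - 8*m + 4*sqrt(2)*m - 8*sqrt(2) + 3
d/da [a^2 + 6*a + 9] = 2*a + 6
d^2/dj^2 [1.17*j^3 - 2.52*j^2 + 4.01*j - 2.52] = 7.02*j - 5.04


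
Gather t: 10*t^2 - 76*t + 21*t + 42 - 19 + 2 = 10*t^2 - 55*t + 25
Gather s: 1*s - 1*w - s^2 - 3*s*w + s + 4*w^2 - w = -s^2 + s*(2 - 3*w) + 4*w^2 - 2*w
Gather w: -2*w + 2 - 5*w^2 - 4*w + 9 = -5*w^2 - 6*w + 11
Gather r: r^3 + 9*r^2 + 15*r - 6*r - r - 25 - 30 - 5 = r^3 + 9*r^2 + 8*r - 60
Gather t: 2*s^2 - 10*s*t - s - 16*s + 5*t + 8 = 2*s^2 - 17*s + t*(5 - 10*s) + 8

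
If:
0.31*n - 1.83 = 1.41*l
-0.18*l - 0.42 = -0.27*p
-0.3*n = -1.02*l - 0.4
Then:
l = -3.98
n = -12.20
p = -1.10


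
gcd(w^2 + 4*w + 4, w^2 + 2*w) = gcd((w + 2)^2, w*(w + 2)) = w + 2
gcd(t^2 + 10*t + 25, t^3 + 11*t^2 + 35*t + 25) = t^2 + 10*t + 25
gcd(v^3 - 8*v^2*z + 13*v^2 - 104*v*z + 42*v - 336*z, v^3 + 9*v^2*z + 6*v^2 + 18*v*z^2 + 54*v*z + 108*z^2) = v + 6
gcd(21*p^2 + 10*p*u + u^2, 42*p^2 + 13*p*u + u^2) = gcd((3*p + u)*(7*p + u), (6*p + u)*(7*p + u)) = 7*p + u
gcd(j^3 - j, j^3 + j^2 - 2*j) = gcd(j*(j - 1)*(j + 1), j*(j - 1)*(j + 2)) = j^2 - j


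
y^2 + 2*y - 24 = (y - 4)*(y + 6)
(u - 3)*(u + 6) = u^2 + 3*u - 18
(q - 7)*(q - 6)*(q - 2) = q^3 - 15*q^2 + 68*q - 84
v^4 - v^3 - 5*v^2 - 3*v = v*(v - 3)*(v + 1)^2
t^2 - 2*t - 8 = (t - 4)*(t + 2)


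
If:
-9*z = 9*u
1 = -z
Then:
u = 1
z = -1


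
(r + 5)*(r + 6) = r^2 + 11*r + 30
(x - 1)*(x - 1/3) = x^2 - 4*x/3 + 1/3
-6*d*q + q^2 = q*(-6*d + q)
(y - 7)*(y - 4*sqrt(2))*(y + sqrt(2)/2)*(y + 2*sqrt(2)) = y^4 - 7*y^3 - 3*sqrt(2)*y^3/2 - 18*y^2 + 21*sqrt(2)*y^2/2 - 8*sqrt(2)*y + 126*y + 56*sqrt(2)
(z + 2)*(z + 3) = z^2 + 5*z + 6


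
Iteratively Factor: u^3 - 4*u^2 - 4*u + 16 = (u - 4)*(u^2 - 4) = (u - 4)*(u + 2)*(u - 2)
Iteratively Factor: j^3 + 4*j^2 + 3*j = (j + 1)*(j^2 + 3*j) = (j + 1)*(j + 3)*(j)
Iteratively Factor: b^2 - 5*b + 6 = (b - 3)*(b - 2)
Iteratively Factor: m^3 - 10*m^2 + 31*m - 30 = (m - 2)*(m^2 - 8*m + 15) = (m - 3)*(m - 2)*(m - 5)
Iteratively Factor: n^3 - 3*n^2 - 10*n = (n - 5)*(n^2 + 2*n) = (n - 5)*(n + 2)*(n)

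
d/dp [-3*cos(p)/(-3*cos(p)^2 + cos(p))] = 9*sin(p)/(3*cos(p) - 1)^2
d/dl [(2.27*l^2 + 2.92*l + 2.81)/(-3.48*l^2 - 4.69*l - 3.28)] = (-0.4847*l^2 + 4.6664*l + 3.6013)/(12.1104*l^4 + 32.6424*l^3 + 44.8249*l^2 + 30.7664*l + 10.7584)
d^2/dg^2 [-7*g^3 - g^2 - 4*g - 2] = -42*g - 2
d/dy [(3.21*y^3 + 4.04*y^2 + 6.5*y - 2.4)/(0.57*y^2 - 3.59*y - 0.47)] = (1.8297*y^4 - 23.0478*y^3 - 22.7347*y^2 - 1.0616*y - 11.671)/(0.3249*y^4 - 4.0926*y^3 + 12.3523*y^2 + 3.3746*y + 0.2209)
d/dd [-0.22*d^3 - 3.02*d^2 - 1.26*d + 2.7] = -0.66*d^2 - 6.04*d - 1.26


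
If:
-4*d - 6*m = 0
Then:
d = -3*m/2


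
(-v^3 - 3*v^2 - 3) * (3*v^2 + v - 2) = -3*v^5 - 10*v^4 - v^3 - 3*v^2 - 3*v + 6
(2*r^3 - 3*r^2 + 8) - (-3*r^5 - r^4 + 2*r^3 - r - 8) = 3*r^5 + r^4 - 3*r^2 + r + 16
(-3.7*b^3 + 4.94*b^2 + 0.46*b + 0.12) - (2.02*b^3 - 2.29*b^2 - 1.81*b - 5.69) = -5.72*b^3 + 7.23*b^2 + 2.27*b + 5.81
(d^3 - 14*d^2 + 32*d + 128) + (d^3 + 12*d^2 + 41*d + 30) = 2*d^3 - 2*d^2 + 73*d + 158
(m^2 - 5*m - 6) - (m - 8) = m^2 - 6*m + 2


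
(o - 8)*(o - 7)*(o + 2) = o^3 - 13*o^2 + 26*o + 112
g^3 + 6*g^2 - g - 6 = (g - 1)*(g + 1)*(g + 6)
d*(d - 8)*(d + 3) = d^3 - 5*d^2 - 24*d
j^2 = j^2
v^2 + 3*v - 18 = (v - 3)*(v + 6)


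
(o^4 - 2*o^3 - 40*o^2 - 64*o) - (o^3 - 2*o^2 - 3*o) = o^4 - 3*o^3 - 38*o^2 - 61*o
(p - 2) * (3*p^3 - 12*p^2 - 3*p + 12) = 3*p^4 - 18*p^3 + 21*p^2 + 18*p - 24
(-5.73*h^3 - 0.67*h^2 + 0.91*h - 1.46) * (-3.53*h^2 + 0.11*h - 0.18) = 20.2269*h^5 + 1.7348*h^4 - 2.2546*h^3 + 5.3745*h^2 - 0.3244*h + 0.2628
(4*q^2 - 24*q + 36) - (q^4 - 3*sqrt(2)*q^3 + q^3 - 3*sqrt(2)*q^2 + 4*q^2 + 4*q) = -q^4 - q^3 + 3*sqrt(2)*q^3 + 3*sqrt(2)*q^2 - 28*q + 36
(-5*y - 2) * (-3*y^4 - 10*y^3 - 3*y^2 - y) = 15*y^5 + 56*y^4 + 35*y^3 + 11*y^2 + 2*y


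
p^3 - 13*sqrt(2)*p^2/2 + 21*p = p*(p - 7*sqrt(2)/2)*(p - 3*sqrt(2))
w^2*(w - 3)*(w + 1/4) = w^4 - 11*w^3/4 - 3*w^2/4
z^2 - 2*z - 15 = (z - 5)*(z + 3)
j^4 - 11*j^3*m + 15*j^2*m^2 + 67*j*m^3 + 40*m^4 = (j - 8*m)*(j - 5*m)*(j + m)^2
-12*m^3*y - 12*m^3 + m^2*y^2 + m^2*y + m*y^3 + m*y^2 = (-3*m + y)*(4*m + y)*(m*y + m)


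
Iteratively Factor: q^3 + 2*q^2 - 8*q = (q + 4)*(q^2 - 2*q) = q*(q + 4)*(q - 2)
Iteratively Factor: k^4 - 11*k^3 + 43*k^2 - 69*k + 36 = (k - 3)*(k^3 - 8*k^2 + 19*k - 12) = (k - 3)^2*(k^2 - 5*k + 4) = (k - 3)^2*(k - 1)*(k - 4)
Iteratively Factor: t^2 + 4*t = (t + 4)*(t)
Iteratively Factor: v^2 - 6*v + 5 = (v - 1)*(v - 5)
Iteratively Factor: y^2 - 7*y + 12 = (y - 4)*(y - 3)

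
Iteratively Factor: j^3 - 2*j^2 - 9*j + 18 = (j - 3)*(j^2 + j - 6) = (j - 3)*(j + 3)*(j - 2)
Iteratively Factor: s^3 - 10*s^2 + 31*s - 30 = (s - 2)*(s^2 - 8*s + 15) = (s - 3)*(s - 2)*(s - 5)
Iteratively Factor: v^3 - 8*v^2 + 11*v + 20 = (v - 4)*(v^2 - 4*v - 5) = (v - 5)*(v - 4)*(v + 1)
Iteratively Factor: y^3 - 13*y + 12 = (y - 3)*(y^2 + 3*y - 4) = (y - 3)*(y + 4)*(y - 1)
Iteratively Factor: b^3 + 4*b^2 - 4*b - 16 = (b + 2)*(b^2 + 2*b - 8) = (b + 2)*(b + 4)*(b - 2)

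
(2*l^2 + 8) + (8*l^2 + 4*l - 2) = 10*l^2 + 4*l + 6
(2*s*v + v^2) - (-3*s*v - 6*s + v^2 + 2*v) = 5*s*v + 6*s - 2*v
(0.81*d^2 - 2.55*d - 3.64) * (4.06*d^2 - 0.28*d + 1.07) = 3.2886*d^4 - 10.5798*d^3 - 13.1977*d^2 - 1.7093*d - 3.8948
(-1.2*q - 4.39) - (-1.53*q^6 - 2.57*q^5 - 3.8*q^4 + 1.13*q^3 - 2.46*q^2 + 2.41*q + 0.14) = 1.53*q^6 + 2.57*q^5 + 3.8*q^4 - 1.13*q^3 + 2.46*q^2 - 3.61*q - 4.53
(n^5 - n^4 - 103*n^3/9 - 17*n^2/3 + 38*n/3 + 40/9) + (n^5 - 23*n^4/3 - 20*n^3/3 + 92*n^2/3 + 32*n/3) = 2*n^5 - 26*n^4/3 - 163*n^3/9 + 25*n^2 + 70*n/3 + 40/9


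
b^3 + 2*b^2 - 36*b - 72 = (b - 6)*(b + 2)*(b + 6)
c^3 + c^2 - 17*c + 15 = (c - 3)*(c - 1)*(c + 5)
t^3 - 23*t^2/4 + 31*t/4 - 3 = (t - 4)*(t - 1)*(t - 3/4)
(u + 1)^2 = u^2 + 2*u + 1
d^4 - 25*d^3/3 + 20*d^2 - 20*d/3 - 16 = (d - 4)*(d - 3)*(d - 2)*(d + 2/3)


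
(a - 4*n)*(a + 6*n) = a^2 + 2*a*n - 24*n^2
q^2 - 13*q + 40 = (q - 8)*(q - 5)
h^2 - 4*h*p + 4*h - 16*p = (h + 4)*(h - 4*p)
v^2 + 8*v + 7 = (v + 1)*(v + 7)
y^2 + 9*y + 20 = (y + 4)*(y + 5)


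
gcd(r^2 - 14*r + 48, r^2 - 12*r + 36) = r - 6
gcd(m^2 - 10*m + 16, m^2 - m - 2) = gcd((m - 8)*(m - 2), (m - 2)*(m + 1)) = m - 2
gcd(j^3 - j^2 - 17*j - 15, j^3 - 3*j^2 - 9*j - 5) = j^2 - 4*j - 5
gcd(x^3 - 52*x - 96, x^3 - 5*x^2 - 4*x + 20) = x + 2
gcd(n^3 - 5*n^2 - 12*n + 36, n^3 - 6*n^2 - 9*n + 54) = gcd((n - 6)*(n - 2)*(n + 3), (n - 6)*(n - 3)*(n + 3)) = n^2 - 3*n - 18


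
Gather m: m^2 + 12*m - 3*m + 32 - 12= m^2 + 9*m + 20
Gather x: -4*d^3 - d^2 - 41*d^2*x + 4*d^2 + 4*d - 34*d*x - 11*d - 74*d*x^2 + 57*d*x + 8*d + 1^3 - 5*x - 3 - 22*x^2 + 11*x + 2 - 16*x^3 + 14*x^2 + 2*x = -4*d^3 + 3*d^2 + d - 16*x^3 + x^2*(-74*d - 8) + x*(-41*d^2 + 23*d + 8)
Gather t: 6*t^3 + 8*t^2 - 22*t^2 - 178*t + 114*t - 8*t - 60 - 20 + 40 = 6*t^3 - 14*t^2 - 72*t - 40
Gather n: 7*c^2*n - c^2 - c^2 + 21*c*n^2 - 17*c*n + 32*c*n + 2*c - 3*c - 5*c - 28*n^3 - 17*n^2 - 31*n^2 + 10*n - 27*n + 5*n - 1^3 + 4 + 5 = -2*c^2 - 6*c - 28*n^3 + n^2*(21*c - 48) + n*(7*c^2 + 15*c - 12) + 8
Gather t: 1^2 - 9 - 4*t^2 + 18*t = -4*t^2 + 18*t - 8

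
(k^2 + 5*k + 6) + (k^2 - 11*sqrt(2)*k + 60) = 2*k^2 - 11*sqrt(2)*k + 5*k + 66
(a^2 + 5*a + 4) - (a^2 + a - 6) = 4*a + 10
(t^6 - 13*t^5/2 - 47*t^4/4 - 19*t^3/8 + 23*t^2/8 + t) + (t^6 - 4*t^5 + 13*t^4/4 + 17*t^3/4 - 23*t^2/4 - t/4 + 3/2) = 2*t^6 - 21*t^5/2 - 17*t^4/2 + 15*t^3/8 - 23*t^2/8 + 3*t/4 + 3/2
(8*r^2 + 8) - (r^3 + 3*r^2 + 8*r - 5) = -r^3 + 5*r^2 - 8*r + 13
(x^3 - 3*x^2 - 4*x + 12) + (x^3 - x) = 2*x^3 - 3*x^2 - 5*x + 12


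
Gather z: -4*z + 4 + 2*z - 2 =2 - 2*z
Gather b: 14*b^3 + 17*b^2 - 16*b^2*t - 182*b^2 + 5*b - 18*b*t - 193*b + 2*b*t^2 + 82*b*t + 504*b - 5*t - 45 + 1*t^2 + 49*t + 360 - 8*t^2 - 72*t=14*b^3 + b^2*(-16*t - 165) + b*(2*t^2 + 64*t + 316) - 7*t^2 - 28*t + 315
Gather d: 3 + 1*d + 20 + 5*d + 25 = 6*d + 48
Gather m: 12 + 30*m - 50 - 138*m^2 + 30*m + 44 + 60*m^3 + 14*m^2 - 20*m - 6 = 60*m^3 - 124*m^2 + 40*m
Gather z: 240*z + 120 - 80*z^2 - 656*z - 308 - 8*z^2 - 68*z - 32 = -88*z^2 - 484*z - 220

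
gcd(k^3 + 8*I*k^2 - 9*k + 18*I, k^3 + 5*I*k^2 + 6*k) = k^2 + 5*I*k + 6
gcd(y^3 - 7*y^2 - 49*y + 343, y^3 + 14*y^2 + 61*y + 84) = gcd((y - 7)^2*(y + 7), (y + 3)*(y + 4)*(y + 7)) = y + 7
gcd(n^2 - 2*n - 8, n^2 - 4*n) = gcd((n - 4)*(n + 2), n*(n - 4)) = n - 4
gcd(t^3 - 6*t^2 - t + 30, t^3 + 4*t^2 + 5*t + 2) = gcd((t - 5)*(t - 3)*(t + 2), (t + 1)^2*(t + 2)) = t + 2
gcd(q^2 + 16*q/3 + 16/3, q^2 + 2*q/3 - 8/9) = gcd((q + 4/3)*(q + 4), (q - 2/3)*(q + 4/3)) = q + 4/3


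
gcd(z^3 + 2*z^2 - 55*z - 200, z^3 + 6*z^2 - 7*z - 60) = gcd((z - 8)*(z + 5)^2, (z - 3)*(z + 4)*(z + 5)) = z + 5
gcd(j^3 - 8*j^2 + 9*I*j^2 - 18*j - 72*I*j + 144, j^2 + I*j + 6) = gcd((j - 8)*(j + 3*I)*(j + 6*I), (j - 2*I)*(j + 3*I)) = j + 3*I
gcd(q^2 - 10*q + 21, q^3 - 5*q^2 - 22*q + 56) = q - 7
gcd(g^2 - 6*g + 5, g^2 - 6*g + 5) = g^2 - 6*g + 5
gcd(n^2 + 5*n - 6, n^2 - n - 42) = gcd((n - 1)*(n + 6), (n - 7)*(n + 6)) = n + 6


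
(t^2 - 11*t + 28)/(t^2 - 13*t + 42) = (t - 4)/(t - 6)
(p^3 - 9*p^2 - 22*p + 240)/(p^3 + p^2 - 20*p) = (p^2 - 14*p + 48)/(p*(p - 4))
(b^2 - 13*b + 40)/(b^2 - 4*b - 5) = (b - 8)/(b + 1)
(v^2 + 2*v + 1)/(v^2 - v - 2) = (v + 1)/(v - 2)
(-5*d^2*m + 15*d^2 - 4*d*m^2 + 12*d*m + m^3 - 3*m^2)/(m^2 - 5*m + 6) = (-5*d^2 - 4*d*m + m^2)/(m - 2)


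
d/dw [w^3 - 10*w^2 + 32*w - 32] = 3*w^2 - 20*w + 32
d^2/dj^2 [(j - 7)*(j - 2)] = 2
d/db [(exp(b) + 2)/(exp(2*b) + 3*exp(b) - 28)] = (-(exp(b) + 2)*(2*exp(b) + 3) + exp(2*b) + 3*exp(b) - 28)*exp(b)/(exp(2*b) + 3*exp(b) - 28)^2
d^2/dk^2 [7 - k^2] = -2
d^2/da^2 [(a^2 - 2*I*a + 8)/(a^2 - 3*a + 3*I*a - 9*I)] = (a^3*(6 - 10*I) + a^2*(48 + 54*I) + a*(-36 + 144*I) - 270 - 36*I)/(a^6 + a^5*(-9 + 9*I) - 81*I*a^4 + a^3*(216 + 216*I) - 729*a^2 + a*(729 - 729*I) + 729*I)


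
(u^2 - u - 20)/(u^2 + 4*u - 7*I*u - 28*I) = (u - 5)/(u - 7*I)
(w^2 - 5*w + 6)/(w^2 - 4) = (w - 3)/(w + 2)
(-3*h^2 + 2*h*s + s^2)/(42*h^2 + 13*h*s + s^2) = (-3*h^2 + 2*h*s + s^2)/(42*h^2 + 13*h*s + s^2)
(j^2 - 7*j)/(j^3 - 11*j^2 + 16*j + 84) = j/(j^2 - 4*j - 12)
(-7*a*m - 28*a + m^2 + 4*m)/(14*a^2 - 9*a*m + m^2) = (-m - 4)/(2*a - m)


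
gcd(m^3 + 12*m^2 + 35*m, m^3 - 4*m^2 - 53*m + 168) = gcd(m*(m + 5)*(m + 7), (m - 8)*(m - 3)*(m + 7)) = m + 7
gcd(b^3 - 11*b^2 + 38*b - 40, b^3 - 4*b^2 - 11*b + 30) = b^2 - 7*b + 10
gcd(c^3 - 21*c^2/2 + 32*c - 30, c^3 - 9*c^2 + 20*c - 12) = c^2 - 8*c + 12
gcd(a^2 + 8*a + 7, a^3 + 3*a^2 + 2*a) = a + 1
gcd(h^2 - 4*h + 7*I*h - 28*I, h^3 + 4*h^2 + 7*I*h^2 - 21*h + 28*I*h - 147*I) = h + 7*I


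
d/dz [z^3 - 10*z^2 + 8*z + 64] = 3*z^2 - 20*z + 8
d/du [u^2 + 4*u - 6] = 2*u + 4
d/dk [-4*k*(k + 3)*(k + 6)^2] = -16*k^3 - 180*k^2 - 576*k - 432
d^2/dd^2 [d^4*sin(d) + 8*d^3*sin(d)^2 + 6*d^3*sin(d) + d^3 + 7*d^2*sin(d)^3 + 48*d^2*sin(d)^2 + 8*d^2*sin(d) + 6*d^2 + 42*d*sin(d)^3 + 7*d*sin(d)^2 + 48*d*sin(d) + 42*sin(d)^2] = -d^4*sin(d) - 6*d^3*sin(d) + 8*d^3*cos(d) + 16*d^3*cos(2*d) - 5*d^2*sin(d)/4 + 48*d^2*sin(2*d) + 63*d^2*sin(3*d)/4 + 36*d^2*cos(d) + 96*d^2*cos(2*d) - 87*d*sin(d)/2 + 192*d*sin(2*d) + 189*d*sin(3*d)/2 + 53*d*cos(d) - 10*d*cos(2*d) - 21*d*cos(3*d) + 30*d + 53*sin(d)/2 + 14*sin(2*d) - 7*sin(3*d)/2 + 159*cos(d) + 36*cos(2*d) - 63*cos(3*d) + 60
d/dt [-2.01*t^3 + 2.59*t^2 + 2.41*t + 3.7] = -6.03*t^2 + 5.18*t + 2.41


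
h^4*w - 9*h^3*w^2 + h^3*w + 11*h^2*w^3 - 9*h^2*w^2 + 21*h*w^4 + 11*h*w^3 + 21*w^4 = (h - 7*w)*(h - 3*w)*(h + w)*(h*w + w)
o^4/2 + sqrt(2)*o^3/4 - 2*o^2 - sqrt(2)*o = o*(o/2 + 1)*(o - 2)*(o + sqrt(2)/2)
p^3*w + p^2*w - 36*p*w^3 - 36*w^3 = (p - 6*w)*(p + 6*w)*(p*w + w)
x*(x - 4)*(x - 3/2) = x^3 - 11*x^2/2 + 6*x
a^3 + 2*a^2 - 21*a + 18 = (a - 3)*(a - 1)*(a + 6)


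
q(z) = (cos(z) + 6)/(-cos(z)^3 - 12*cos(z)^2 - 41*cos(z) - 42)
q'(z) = (cos(z) + 6)*(-3*sin(z)*cos(z)^2 - 24*sin(z)*cos(z) - 41*sin(z))/(-cos(z)^3 - 12*cos(z)^2 - 41*cos(z) - 42)^2 - sin(z)/(-cos(z)^3 - 12*cos(z)^2 - 41*cos(z) - 42) = -(291*cos(z)/2 + 15*cos(2*z) + cos(3*z)/2 + 219)*sin(z)/(cos(z)^3 + 12*cos(z)^2 + 41*cos(z) + 42)^2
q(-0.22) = -0.07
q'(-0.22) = 0.01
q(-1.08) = -0.10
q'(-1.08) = 0.06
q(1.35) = -0.12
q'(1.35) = -0.09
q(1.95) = -0.20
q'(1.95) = -0.18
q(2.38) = -0.29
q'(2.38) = -0.24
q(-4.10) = -0.24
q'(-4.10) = -0.22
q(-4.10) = -0.24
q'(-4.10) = -0.22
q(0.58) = -0.08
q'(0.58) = -0.03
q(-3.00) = -0.41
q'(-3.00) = 0.08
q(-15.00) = -0.30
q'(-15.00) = 0.24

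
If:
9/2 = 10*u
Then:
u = 9/20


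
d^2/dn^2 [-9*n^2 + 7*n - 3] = -18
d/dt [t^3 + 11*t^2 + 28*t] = 3*t^2 + 22*t + 28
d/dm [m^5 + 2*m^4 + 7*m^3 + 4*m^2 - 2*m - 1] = 5*m^4 + 8*m^3 + 21*m^2 + 8*m - 2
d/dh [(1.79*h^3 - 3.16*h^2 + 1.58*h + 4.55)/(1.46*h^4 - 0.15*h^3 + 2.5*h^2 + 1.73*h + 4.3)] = (-2.6134*h^6 + 9.2272*h^5 - 2.9194*h^4 - 19.9046*h^3 + 15.7217*h^2 - 49.926*h - 1.0775)/(2.1316*h^8 - 0.438*h^7 + 7.3225*h^6 + 4.3016*h^5 + 18.287*h^4 + 7.36*h^3 + 24.4929*h^2 + 14.878*h + 18.49)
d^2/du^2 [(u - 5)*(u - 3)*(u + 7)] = 6*u - 2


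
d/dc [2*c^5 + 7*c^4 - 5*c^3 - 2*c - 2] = 10*c^4 + 28*c^3 - 15*c^2 - 2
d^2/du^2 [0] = 0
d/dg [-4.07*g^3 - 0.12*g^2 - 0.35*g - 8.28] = -12.21*g^2 - 0.24*g - 0.35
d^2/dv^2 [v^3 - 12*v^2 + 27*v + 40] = 6*v - 24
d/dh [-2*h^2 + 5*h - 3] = 5 - 4*h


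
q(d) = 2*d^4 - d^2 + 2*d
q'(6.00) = 1718.00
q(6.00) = 2568.00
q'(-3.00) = -208.00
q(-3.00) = 147.00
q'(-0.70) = 0.66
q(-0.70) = -1.41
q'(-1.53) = -23.59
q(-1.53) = 5.56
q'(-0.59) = 1.54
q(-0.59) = -1.29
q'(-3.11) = -232.42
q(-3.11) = 171.21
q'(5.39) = 1243.95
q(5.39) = 1669.78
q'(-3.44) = -316.78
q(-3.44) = 261.35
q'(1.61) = 32.17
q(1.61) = 14.07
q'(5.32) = 1195.91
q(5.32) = 1584.39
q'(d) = 8*d^3 - 2*d + 2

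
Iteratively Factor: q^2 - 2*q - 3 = (q + 1)*(q - 3)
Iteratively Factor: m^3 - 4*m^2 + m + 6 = (m + 1)*(m^2 - 5*m + 6) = (m - 2)*(m + 1)*(m - 3)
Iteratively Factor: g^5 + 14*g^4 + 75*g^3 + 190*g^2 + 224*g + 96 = (g + 1)*(g^4 + 13*g^3 + 62*g^2 + 128*g + 96) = (g + 1)*(g + 2)*(g^3 + 11*g^2 + 40*g + 48) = (g + 1)*(g + 2)*(g + 3)*(g^2 + 8*g + 16) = (g + 1)*(g + 2)*(g + 3)*(g + 4)*(g + 4)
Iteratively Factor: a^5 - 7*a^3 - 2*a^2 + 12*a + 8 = (a + 2)*(a^4 - 2*a^3 - 3*a^2 + 4*a + 4) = (a + 1)*(a + 2)*(a^3 - 3*a^2 + 4) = (a - 2)*(a + 1)*(a + 2)*(a^2 - a - 2) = (a - 2)*(a + 1)^2*(a + 2)*(a - 2)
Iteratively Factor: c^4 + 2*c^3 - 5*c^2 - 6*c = (c)*(c^3 + 2*c^2 - 5*c - 6) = c*(c - 2)*(c^2 + 4*c + 3) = c*(c - 2)*(c + 3)*(c + 1)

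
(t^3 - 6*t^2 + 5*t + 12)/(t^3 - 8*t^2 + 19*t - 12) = (t + 1)/(t - 1)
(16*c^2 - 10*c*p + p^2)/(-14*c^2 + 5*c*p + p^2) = (-8*c + p)/(7*c + p)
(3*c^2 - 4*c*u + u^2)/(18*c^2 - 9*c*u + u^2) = (-c + u)/(-6*c + u)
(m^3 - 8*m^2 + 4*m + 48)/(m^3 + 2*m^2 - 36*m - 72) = (m - 4)/(m + 6)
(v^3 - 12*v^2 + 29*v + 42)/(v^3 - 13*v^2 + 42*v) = (v + 1)/v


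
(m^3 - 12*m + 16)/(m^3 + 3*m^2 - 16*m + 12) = (m^2 + 2*m - 8)/(m^2 + 5*m - 6)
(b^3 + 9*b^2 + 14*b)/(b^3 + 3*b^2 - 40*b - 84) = b/(b - 6)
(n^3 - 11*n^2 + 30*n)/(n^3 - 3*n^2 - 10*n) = (n - 6)/(n + 2)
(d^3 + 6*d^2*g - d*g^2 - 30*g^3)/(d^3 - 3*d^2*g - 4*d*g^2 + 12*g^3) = (d^2 + 8*d*g + 15*g^2)/(d^2 - d*g - 6*g^2)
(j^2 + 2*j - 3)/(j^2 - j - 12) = (j - 1)/(j - 4)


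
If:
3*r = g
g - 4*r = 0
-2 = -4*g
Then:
No Solution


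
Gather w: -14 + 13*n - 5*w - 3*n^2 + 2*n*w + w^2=-3*n^2 + 13*n + w^2 + w*(2*n - 5) - 14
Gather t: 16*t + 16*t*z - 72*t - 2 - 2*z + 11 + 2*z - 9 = t*(16*z - 56)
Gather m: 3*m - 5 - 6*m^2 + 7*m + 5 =-6*m^2 + 10*m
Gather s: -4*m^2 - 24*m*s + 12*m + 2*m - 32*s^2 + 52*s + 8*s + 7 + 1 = -4*m^2 + 14*m - 32*s^2 + s*(60 - 24*m) + 8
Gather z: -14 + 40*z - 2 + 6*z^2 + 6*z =6*z^2 + 46*z - 16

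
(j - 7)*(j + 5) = j^2 - 2*j - 35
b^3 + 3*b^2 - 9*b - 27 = (b - 3)*(b + 3)^2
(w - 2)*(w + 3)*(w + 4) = w^3 + 5*w^2 - 2*w - 24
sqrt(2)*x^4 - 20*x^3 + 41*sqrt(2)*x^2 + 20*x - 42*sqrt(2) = (x - 1)*(x - 7*sqrt(2))*(x - 3*sqrt(2))*(sqrt(2)*x + sqrt(2))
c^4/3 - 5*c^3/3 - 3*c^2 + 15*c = c*(c/3 + 1)*(c - 5)*(c - 3)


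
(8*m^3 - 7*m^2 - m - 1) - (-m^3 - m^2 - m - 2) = 9*m^3 - 6*m^2 + 1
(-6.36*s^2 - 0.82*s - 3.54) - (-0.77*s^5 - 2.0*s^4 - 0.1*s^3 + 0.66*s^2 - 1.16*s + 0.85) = 0.77*s^5 + 2.0*s^4 + 0.1*s^3 - 7.02*s^2 + 0.34*s - 4.39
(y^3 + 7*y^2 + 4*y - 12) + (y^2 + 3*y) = y^3 + 8*y^2 + 7*y - 12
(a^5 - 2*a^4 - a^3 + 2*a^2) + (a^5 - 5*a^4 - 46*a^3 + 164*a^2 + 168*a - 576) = 2*a^5 - 7*a^4 - 47*a^3 + 166*a^2 + 168*a - 576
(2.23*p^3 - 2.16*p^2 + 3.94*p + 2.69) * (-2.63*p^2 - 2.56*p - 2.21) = -5.8649*p^5 - 0.0279999999999996*p^4 - 9.7609*p^3 - 12.3875*p^2 - 15.5938*p - 5.9449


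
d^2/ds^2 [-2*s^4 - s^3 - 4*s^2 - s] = -24*s^2 - 6*s - 8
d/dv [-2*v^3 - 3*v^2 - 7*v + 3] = -6*v^2 - 6*v - 7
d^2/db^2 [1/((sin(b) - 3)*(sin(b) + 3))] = 2*(-2*sin(b)^4 - 15*sin(b)^2 + 9)/((sin(b) - 3)^3*(sin(b) + 3)^3)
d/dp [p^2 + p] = 2*p + 1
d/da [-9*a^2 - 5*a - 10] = -18*a - 5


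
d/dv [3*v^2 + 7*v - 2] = 6*v + 7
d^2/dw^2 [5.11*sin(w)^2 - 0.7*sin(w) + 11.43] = 0.7*sin(w) + 10.22*cos(2*w)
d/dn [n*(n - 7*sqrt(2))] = 2*n - 7*sqrt(2)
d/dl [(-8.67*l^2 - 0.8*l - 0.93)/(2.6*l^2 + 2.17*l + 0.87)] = (-16.7339*l^2 - 10.2498*l + 1.3221)/(6.76*l^4 + 11.284*l^3 + 9.2329*l^2 + 3.7758*l + 0.7569)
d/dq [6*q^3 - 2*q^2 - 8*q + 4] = 18*q^2 - 4*q - 8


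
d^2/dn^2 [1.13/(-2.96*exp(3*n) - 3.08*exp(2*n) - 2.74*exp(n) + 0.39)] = (-1.13*(8.88*exp(2*n) + 6.16*exp(n) + 2.74)*(17.76*exp(2*n) + 12.32*exp(n) + 5.48)*exp(n) + (30.1032*exp(2*n) + 13.9216*exp(n) + 3.0962)*(2.96*exp(3*n) + 3.08*exp(2*n) + 2.74*exp(n) - 0.39))*exp(n)/(2.96*exp(3*n) + 3.08*exp(2*n) + 2.74*exp(n) - 0.39)^3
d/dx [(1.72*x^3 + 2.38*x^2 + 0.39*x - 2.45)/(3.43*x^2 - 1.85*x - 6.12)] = (5.8996*x^4 - 6.364*x^3 - 37.3199*x^2 - 12.3242*x - 6.9193)/(11.7649*x^4 - 12.691*x^3 - 38.5607*x^2 + 22.644*x + 37.4544)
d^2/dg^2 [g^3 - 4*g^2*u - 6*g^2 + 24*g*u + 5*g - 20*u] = 6*g - 8*u - 12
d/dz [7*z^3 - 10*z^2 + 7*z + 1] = 21*z^2 - 20*z + 7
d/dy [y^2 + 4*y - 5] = 2*y + 4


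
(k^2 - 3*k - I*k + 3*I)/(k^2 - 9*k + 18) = (k - I)/(k - 6)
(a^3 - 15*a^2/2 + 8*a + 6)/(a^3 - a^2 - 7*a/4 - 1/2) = 2*(a - 6)/(2*a + 1)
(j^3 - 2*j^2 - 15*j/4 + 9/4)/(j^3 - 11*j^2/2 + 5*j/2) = (2*j^2 - 3*j - 9)/(2*j*(j - 5))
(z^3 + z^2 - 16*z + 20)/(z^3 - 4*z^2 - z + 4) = (z^3 + z^2 - 16*z + 20)/(z^3 - 4*z^2 - z + 4)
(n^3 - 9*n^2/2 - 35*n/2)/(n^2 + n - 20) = n*(2*n^2 - 9*n - 35)/(2*(n^2 + n - 20))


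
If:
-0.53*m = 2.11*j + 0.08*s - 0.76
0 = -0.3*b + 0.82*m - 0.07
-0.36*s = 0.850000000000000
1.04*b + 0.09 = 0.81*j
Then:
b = 0.23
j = 0.41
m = 0.17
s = -2.36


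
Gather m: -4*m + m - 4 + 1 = -3*m - 3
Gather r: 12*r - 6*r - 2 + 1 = 6*r - 1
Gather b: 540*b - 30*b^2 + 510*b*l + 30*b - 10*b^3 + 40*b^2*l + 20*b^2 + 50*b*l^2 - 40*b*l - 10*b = -10*b^3 + b^2*(40*l - 10) + b*(50*l^2 + 470*l + 560)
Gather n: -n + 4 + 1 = 5 - n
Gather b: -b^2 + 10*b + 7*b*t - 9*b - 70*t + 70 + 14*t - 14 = -b^2 + b*(7*t + 1) - 56*t + 56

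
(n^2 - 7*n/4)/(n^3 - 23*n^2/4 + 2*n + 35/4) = n/(n^2 - 4*n - 5)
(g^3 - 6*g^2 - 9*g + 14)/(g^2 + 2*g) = g - 8 + 7/g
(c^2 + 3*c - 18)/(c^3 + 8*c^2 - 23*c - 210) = (c - 3)/(c^2 + 2*c - 35)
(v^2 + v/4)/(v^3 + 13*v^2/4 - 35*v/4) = (4*v + 1)/(4*v^2 + 13*v - 35)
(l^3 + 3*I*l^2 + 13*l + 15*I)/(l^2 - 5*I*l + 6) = (l^2 + 2*I*l + 15)/(l - 6*I)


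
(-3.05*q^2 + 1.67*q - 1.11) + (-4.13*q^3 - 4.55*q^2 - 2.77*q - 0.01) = -4.13*q^3 - 7.6*q^2 - 1.1*q - 1.12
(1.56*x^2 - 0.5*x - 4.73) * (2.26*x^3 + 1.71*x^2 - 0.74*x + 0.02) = 3.5256*x^5 + 1.5376*x^4 - 12.6992*x^3 - 7.6871*x^2 + 3.4902*x - 0.0946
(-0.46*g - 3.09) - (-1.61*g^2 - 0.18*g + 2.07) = 1.61*g^2 - 0.28*g - 5.16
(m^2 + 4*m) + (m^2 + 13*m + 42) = 2*m^2 + 17*m + 42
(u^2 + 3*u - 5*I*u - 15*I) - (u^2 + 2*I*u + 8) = 3*u - 7*I*u - 8 - 15*I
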